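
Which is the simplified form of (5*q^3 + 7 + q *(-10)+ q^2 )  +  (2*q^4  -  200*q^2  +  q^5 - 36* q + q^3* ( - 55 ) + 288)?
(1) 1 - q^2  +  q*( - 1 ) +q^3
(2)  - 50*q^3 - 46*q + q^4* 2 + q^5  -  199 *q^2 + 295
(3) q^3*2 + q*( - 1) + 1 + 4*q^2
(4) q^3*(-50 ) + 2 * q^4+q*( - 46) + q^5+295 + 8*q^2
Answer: 2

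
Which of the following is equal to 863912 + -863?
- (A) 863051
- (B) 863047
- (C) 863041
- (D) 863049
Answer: D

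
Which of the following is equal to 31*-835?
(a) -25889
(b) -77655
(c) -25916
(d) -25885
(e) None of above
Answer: d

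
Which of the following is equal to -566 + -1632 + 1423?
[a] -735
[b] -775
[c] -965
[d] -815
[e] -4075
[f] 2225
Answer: b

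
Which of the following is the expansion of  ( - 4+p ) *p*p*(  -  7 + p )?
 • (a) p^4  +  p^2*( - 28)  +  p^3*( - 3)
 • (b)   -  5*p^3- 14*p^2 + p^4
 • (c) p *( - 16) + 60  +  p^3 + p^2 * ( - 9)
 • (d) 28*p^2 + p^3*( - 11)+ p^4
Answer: d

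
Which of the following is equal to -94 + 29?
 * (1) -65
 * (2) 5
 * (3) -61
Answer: 1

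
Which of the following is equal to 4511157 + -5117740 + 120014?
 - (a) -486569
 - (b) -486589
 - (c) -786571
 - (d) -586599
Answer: a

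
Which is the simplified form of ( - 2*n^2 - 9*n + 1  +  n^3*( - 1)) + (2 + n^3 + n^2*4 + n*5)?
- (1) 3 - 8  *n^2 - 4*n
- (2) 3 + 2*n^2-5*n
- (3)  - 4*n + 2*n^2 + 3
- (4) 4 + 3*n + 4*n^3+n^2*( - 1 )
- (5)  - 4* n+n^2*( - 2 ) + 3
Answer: 3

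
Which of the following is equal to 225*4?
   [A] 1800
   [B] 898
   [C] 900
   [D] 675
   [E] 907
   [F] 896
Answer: C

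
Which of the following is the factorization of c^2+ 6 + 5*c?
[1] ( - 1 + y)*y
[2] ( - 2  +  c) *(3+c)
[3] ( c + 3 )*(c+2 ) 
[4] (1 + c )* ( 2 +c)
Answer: 3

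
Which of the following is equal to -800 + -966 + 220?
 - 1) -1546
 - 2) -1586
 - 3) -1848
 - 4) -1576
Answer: 1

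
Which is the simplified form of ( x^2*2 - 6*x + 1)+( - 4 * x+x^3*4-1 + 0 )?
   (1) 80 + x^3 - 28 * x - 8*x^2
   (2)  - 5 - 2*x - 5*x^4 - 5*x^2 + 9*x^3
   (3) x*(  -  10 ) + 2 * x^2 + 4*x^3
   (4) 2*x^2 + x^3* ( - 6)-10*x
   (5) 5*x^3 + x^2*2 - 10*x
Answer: 3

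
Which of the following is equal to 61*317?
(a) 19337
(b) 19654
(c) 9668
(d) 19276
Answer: a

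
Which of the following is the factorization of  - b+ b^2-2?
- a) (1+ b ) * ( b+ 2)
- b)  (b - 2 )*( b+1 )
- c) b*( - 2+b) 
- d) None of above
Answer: b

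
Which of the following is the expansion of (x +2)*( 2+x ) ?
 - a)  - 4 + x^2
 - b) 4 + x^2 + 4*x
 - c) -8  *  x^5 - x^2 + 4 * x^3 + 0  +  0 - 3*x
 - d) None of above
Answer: b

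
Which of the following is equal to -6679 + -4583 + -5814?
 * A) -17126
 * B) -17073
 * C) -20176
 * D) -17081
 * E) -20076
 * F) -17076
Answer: F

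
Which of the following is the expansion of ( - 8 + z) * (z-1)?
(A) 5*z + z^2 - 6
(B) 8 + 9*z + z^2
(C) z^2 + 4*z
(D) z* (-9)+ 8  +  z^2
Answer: D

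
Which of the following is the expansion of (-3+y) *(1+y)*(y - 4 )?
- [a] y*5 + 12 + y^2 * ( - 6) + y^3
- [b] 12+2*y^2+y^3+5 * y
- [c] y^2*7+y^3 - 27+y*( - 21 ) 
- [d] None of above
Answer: a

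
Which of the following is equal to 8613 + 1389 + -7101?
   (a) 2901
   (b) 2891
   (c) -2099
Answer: a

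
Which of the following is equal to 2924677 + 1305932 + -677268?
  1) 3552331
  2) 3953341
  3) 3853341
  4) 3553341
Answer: 4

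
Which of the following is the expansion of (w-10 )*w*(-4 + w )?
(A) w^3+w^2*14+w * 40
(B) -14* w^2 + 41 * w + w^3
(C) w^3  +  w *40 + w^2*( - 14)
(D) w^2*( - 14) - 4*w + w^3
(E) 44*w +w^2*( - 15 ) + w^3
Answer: C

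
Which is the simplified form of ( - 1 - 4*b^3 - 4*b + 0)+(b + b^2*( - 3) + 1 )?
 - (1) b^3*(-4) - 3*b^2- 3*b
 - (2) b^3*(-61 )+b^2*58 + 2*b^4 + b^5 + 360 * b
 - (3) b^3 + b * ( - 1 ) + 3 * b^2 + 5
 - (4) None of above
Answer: 1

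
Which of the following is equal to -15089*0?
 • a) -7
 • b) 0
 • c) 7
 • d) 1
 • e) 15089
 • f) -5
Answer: b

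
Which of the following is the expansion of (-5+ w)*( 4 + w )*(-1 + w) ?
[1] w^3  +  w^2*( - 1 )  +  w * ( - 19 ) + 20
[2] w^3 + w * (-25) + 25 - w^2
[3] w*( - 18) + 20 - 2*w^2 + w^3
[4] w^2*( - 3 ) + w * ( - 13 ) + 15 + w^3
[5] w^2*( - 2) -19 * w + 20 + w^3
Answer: 5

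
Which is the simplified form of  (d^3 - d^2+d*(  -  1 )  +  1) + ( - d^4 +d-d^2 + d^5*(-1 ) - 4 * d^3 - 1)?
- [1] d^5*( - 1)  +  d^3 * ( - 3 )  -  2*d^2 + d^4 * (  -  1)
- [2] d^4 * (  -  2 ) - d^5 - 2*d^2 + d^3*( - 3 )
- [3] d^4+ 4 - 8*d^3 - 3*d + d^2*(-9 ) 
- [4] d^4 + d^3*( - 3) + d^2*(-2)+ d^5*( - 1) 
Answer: 1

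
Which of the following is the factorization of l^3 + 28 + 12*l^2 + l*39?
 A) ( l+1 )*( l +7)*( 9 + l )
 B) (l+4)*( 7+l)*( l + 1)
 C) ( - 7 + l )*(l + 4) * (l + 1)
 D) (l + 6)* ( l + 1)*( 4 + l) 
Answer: B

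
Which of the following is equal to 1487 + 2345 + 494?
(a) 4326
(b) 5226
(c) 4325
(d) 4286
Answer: a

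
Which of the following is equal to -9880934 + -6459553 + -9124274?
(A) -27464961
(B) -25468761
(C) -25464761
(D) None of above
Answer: C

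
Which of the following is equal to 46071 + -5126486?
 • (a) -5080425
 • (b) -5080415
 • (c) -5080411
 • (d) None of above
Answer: b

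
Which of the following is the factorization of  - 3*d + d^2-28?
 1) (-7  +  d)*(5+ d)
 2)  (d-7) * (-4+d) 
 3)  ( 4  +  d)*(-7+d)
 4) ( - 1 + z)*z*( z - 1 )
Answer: 3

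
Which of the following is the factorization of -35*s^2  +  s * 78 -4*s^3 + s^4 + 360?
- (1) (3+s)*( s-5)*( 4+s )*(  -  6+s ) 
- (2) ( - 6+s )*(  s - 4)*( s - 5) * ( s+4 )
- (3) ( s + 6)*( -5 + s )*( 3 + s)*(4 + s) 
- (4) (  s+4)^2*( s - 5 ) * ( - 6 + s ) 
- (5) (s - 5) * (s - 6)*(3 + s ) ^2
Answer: 1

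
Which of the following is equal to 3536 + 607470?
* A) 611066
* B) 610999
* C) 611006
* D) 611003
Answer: C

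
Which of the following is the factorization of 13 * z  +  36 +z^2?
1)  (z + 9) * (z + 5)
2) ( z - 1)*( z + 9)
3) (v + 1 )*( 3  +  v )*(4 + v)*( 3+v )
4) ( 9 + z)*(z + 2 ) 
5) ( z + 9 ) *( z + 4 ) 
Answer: 5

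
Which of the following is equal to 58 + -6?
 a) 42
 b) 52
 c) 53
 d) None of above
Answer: b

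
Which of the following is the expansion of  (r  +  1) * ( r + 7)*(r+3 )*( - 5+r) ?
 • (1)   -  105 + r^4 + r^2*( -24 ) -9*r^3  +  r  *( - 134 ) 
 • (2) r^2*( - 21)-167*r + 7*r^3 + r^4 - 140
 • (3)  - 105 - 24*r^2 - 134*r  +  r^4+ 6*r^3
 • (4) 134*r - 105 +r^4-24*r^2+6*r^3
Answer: 3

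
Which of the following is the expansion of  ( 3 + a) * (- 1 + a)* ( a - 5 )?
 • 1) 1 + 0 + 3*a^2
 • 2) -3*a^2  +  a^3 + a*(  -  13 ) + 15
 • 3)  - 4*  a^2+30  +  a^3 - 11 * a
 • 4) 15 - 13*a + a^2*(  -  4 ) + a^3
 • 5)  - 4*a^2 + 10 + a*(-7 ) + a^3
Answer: 2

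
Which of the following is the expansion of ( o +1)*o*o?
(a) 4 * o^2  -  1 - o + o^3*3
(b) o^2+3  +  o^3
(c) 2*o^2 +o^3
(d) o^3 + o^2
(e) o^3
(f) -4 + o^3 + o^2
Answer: d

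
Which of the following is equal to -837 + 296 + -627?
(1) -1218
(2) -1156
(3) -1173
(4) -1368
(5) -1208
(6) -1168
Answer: 6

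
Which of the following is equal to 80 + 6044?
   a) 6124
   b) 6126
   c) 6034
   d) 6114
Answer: a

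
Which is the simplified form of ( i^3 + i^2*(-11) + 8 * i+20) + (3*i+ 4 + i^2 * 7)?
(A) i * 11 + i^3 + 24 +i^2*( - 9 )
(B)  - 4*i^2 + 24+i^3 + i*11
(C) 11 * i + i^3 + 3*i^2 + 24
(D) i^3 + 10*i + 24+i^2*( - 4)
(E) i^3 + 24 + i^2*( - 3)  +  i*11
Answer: B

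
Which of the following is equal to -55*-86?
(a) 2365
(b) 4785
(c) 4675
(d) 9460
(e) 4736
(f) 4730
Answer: f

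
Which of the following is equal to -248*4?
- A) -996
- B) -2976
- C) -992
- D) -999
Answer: C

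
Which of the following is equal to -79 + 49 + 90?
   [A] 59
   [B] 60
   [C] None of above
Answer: B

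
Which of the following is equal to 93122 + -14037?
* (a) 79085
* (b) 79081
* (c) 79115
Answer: a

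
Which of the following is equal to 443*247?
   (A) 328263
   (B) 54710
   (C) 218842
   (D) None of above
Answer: D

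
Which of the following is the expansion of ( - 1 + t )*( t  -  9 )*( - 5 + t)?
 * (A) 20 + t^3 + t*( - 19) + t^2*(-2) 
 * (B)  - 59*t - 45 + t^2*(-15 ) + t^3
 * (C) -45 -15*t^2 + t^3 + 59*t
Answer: C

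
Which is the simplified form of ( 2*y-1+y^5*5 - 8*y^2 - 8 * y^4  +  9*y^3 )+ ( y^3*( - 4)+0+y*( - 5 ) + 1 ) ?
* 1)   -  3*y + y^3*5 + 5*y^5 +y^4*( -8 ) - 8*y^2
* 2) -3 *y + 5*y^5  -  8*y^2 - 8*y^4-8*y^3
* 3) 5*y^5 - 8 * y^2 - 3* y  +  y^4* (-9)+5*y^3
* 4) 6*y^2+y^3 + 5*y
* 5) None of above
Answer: 1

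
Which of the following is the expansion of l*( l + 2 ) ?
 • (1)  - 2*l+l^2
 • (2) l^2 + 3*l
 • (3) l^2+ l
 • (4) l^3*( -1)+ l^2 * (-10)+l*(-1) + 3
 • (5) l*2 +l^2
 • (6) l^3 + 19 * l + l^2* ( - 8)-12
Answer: 5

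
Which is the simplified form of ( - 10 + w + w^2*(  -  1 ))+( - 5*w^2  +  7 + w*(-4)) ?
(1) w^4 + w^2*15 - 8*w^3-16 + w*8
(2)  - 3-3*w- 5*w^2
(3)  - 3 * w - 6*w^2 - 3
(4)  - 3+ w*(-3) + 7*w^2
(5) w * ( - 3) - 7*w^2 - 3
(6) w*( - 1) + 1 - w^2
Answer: 3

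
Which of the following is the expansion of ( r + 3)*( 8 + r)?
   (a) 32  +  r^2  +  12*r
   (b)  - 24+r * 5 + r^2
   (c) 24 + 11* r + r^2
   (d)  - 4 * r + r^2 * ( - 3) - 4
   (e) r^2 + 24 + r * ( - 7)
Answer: c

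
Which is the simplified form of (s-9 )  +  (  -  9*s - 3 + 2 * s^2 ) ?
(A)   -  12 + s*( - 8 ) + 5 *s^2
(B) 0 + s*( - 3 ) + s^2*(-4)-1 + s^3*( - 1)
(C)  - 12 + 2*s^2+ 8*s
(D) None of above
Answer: D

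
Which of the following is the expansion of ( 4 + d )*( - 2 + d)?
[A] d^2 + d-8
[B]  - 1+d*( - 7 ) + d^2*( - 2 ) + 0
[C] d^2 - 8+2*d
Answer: C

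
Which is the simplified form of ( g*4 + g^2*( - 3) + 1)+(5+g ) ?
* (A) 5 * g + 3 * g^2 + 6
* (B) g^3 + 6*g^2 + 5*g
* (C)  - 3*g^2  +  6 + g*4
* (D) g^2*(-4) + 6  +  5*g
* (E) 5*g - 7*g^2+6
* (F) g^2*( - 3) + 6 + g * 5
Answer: F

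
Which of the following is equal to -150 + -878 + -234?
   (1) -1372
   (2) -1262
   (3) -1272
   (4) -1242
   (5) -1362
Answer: 2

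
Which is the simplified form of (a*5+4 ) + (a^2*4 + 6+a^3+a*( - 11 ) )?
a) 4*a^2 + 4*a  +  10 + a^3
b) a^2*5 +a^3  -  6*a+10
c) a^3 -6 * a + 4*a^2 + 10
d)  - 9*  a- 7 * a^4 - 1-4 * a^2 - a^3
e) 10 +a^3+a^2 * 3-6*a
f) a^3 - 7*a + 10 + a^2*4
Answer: c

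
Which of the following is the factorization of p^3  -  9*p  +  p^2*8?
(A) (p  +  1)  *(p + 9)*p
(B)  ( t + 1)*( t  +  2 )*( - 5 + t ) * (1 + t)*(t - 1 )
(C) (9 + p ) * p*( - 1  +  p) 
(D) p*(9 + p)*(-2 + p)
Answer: C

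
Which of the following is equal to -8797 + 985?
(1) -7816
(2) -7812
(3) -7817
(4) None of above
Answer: 2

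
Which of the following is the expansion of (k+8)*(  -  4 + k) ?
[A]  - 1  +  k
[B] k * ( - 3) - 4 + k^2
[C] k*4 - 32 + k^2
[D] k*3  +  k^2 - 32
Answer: C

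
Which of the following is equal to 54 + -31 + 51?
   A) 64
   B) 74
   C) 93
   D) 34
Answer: B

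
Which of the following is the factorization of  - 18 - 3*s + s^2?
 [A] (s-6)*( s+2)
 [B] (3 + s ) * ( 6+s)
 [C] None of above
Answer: C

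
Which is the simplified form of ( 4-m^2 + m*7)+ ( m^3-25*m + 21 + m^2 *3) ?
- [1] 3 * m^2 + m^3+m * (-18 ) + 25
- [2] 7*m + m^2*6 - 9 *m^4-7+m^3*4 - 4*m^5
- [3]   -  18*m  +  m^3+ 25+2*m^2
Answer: 3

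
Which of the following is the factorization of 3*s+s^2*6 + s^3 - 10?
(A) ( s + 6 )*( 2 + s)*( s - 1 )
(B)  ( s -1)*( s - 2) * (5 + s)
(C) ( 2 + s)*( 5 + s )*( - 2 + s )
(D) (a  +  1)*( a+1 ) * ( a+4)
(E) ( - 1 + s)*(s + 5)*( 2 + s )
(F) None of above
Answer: E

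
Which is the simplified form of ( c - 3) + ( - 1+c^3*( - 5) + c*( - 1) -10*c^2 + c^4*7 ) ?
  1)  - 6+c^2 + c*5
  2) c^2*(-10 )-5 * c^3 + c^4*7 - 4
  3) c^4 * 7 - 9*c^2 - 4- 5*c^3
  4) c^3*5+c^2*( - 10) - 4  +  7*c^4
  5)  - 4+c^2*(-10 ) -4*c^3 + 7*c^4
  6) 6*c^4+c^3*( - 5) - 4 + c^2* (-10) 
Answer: 2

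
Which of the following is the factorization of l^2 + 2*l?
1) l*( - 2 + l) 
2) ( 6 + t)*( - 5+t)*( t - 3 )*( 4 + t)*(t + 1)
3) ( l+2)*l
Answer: 3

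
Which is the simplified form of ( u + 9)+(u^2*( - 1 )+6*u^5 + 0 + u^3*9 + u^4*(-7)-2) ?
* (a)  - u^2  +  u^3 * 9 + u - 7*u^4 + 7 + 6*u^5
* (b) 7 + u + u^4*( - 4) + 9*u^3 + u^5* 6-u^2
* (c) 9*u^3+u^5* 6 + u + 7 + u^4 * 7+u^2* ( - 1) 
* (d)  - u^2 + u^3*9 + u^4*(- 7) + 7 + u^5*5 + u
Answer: a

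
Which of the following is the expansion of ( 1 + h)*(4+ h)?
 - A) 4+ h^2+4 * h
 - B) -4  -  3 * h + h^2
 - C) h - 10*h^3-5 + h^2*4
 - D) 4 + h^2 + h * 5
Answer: D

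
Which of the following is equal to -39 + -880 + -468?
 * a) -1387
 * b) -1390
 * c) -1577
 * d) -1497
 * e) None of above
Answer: a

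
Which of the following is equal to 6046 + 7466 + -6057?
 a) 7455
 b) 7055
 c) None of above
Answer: a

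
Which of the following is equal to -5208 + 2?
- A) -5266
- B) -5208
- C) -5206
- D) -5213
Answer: C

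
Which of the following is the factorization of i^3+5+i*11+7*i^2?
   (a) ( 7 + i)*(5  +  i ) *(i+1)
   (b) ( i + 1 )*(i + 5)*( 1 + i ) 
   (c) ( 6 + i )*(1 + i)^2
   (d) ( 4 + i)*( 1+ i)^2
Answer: b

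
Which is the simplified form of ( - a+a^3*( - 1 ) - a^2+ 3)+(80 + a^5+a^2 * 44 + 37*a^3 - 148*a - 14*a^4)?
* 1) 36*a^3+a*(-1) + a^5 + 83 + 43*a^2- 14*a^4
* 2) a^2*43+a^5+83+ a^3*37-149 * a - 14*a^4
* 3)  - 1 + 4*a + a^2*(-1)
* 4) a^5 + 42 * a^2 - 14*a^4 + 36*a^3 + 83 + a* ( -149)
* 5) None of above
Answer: 5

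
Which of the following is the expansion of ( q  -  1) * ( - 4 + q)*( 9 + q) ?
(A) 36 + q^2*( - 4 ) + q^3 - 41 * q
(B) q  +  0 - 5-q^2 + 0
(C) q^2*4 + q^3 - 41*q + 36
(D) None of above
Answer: C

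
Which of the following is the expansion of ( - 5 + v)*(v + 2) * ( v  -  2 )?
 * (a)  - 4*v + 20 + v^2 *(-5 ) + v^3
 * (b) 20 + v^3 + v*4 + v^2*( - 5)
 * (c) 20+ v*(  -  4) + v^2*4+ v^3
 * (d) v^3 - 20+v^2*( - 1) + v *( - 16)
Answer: a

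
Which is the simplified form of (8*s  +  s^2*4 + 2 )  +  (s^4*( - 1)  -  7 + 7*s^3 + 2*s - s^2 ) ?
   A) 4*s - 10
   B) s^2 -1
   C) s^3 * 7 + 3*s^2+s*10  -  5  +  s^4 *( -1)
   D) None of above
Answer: C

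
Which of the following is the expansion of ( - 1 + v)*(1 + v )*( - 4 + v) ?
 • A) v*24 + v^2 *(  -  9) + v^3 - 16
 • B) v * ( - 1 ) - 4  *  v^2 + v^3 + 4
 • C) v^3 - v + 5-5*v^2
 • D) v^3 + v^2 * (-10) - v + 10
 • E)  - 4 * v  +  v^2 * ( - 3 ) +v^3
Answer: B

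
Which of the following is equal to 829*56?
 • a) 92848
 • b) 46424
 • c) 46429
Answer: b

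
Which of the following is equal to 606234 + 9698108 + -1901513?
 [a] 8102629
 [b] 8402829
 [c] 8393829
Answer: b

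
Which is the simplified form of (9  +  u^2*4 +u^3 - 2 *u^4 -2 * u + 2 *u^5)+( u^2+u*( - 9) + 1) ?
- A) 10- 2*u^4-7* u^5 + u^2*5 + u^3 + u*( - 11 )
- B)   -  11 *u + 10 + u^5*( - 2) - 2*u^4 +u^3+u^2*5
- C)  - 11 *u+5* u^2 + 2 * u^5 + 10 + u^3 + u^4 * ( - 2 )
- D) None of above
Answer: C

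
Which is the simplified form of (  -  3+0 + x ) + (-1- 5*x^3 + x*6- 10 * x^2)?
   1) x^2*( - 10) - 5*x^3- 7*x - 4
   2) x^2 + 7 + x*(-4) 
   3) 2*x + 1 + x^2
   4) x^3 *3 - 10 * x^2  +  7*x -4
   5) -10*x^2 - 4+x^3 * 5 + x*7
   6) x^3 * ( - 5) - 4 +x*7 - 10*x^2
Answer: 6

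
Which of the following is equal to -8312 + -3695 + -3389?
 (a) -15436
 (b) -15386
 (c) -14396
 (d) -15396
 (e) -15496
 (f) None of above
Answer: d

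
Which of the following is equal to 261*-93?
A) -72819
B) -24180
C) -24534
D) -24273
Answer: D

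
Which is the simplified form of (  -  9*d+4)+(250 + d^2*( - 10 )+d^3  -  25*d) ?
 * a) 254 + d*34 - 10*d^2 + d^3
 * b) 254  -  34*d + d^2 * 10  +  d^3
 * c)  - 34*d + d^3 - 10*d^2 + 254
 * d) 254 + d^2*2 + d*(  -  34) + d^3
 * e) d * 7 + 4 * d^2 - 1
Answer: c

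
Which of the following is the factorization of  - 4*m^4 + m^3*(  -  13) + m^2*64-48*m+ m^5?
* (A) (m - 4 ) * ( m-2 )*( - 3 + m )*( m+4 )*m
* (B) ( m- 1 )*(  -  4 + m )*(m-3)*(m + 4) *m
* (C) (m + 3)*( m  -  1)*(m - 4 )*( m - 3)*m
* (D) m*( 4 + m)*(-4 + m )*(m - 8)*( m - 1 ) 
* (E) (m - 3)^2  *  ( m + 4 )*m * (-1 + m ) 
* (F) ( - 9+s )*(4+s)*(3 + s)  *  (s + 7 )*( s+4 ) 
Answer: B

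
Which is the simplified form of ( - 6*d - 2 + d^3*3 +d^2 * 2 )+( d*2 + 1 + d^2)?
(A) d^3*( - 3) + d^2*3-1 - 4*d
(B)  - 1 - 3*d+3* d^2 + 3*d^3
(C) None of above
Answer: C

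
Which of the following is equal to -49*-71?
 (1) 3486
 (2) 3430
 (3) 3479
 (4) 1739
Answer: 3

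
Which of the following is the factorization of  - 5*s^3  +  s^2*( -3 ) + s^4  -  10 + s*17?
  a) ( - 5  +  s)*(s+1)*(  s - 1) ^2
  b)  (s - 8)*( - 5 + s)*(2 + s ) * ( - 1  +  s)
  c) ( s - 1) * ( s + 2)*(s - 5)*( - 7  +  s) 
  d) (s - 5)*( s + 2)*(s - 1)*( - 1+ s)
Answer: d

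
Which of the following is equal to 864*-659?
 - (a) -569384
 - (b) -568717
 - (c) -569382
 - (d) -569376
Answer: d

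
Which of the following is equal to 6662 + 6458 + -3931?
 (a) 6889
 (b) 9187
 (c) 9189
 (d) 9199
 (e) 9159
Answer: c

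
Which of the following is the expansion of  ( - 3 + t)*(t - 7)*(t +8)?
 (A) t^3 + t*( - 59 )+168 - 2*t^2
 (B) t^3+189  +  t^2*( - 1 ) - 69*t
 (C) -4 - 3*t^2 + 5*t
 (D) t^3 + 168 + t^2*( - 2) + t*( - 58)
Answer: A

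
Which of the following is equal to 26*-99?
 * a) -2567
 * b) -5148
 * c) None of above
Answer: c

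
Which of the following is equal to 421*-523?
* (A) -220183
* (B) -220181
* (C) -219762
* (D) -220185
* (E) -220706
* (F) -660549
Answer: A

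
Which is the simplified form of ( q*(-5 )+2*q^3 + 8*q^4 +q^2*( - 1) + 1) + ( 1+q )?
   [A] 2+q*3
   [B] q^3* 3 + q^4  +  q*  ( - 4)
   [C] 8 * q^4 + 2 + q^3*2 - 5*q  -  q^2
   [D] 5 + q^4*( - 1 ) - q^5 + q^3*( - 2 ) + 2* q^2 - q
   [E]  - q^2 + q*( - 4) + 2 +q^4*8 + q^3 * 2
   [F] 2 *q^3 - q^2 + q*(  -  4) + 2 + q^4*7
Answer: E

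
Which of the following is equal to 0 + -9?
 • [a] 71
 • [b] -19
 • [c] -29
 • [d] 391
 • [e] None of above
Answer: e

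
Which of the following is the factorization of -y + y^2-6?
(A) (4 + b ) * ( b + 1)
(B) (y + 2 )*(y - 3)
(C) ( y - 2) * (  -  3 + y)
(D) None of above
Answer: B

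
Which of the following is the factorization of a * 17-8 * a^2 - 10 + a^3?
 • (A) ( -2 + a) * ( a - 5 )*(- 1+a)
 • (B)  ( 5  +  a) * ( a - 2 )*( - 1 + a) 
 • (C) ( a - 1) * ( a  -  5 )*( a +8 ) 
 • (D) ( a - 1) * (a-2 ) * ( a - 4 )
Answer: A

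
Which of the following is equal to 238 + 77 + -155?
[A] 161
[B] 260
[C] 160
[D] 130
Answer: C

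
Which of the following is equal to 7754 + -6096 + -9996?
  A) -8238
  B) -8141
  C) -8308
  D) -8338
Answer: D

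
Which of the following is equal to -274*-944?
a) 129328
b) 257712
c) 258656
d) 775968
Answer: c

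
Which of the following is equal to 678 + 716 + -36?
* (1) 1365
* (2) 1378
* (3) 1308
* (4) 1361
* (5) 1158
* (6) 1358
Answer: 6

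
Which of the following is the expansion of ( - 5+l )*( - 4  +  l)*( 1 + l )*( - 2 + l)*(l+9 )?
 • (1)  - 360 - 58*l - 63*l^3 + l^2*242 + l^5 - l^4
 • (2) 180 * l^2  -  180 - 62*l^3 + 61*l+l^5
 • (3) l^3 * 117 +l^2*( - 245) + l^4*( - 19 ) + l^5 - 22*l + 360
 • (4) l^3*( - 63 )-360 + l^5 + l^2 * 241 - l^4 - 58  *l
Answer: 4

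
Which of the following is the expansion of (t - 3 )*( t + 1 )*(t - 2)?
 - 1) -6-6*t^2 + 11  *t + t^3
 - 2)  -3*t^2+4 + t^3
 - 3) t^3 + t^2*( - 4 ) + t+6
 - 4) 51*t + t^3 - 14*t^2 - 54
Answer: 3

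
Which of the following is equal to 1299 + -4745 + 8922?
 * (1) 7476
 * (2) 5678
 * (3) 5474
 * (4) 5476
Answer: 4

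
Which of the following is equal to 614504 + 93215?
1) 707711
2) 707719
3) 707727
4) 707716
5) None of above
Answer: 2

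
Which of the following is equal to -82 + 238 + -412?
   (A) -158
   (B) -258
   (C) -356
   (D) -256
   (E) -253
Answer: D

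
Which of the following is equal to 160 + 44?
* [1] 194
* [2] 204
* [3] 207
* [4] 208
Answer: 2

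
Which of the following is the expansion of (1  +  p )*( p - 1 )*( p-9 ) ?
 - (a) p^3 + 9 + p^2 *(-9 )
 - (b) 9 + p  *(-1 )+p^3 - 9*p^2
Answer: b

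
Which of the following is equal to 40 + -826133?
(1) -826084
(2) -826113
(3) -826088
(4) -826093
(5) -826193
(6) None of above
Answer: 4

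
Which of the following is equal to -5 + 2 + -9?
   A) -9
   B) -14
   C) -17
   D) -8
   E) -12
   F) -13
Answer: E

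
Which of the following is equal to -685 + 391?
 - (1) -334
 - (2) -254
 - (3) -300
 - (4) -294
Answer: 4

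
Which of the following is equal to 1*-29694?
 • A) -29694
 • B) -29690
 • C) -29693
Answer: A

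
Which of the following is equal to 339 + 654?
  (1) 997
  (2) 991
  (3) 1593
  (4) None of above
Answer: 4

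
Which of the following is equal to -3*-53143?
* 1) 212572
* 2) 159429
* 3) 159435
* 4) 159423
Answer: 2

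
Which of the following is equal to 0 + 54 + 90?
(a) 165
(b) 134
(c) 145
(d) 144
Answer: d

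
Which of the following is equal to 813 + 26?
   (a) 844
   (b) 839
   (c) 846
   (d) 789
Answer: b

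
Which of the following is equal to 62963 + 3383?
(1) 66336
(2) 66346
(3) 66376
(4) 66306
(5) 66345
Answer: 2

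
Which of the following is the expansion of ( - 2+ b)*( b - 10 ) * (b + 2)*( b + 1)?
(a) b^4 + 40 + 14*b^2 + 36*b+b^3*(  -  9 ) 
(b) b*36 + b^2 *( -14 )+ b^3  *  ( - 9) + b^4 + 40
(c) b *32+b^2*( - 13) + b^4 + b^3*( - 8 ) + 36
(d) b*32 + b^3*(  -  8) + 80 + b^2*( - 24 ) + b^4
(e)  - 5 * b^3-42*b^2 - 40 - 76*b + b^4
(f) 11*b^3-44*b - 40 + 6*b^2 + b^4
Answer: b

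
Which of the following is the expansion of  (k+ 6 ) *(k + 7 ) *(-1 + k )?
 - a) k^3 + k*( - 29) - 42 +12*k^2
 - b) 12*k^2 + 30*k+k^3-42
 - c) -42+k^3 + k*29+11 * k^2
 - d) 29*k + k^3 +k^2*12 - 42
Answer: d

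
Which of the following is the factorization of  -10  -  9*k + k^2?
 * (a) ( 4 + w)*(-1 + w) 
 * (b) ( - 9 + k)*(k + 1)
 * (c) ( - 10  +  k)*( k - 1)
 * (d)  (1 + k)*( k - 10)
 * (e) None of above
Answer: d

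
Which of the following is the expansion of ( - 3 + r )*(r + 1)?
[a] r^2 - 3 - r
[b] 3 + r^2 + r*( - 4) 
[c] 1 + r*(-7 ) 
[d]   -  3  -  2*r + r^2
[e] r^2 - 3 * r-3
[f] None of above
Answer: d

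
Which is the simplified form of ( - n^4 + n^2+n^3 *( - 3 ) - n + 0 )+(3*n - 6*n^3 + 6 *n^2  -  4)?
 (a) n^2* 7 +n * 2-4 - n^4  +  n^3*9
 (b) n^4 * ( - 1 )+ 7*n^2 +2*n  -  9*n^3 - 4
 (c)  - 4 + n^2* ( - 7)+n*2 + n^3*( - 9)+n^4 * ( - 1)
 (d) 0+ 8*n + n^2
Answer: b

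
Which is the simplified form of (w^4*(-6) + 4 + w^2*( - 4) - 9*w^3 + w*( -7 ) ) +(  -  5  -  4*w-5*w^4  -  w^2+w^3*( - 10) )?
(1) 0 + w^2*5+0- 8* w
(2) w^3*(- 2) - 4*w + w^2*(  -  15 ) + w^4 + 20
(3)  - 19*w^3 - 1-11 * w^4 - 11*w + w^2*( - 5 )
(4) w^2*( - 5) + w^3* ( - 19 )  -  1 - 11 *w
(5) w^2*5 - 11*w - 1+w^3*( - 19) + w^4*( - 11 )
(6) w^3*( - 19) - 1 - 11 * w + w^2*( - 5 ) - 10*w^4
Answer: 3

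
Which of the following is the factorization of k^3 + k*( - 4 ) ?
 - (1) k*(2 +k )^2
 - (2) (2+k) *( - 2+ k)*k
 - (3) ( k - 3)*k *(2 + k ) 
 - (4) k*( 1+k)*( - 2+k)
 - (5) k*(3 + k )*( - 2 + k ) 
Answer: 2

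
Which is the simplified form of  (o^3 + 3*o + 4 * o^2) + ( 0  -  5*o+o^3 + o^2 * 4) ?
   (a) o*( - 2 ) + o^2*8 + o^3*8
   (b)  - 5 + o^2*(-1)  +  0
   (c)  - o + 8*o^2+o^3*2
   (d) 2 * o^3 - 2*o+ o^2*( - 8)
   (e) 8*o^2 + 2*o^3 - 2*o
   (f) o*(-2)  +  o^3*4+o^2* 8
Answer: e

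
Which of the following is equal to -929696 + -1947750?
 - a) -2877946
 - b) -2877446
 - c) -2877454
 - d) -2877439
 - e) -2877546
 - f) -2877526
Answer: b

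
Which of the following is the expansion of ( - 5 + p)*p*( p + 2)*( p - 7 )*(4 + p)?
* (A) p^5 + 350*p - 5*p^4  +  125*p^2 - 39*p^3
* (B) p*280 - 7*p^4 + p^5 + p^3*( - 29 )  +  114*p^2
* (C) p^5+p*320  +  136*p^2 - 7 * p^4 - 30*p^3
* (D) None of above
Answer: D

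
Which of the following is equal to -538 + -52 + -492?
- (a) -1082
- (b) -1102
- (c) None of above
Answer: a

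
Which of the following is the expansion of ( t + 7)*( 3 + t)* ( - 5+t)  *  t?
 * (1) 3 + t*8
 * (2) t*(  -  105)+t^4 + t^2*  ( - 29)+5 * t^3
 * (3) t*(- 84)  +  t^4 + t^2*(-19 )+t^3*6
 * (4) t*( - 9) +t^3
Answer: 2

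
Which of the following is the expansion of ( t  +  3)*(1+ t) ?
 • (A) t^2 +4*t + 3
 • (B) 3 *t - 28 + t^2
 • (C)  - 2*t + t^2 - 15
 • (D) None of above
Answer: A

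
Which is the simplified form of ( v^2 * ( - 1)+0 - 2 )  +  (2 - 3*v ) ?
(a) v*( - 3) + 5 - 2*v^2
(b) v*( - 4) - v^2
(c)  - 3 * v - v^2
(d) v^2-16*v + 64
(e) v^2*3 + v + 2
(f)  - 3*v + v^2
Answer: c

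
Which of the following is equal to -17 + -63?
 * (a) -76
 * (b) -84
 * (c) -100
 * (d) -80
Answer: d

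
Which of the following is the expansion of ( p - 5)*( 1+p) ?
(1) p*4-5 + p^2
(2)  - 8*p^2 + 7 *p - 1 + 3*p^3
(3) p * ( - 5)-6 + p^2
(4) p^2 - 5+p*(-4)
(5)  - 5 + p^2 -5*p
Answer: 4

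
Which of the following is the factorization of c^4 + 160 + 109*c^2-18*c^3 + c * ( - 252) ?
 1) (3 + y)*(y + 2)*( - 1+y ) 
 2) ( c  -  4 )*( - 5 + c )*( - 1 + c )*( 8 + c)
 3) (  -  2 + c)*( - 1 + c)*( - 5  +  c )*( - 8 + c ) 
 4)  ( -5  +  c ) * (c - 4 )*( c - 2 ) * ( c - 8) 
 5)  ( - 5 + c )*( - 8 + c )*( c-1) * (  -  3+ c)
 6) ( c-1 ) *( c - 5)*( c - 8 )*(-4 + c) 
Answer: 6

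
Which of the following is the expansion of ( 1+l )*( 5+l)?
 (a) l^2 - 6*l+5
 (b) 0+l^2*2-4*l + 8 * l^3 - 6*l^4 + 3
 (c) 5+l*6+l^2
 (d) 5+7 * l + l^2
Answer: c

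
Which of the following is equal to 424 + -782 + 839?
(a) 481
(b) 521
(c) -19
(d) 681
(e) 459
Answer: a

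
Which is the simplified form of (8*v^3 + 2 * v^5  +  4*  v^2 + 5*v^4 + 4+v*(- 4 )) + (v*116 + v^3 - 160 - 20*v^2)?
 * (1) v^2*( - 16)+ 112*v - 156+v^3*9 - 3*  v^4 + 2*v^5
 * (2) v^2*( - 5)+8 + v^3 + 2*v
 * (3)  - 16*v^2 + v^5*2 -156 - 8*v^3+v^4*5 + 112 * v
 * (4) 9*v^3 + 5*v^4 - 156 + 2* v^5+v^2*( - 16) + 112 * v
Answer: 4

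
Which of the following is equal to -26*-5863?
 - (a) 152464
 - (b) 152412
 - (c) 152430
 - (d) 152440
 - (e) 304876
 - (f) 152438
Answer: f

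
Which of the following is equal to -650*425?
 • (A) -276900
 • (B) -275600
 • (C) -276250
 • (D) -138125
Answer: C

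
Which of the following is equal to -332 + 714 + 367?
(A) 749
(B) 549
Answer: A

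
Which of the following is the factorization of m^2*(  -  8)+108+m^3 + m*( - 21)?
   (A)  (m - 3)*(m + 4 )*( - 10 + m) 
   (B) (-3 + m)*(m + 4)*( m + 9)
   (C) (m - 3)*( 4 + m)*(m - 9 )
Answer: C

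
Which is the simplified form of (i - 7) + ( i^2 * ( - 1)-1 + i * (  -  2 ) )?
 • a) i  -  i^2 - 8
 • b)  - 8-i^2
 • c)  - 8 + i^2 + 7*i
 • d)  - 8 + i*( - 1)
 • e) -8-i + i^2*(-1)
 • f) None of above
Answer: e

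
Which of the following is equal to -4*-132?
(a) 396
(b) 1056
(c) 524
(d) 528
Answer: d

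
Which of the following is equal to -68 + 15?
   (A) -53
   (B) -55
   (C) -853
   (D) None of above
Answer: A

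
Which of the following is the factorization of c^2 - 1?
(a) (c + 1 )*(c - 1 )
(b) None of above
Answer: a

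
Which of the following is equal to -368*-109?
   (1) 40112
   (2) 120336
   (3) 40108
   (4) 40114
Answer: 1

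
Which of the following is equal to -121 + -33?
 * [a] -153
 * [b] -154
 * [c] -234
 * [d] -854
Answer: b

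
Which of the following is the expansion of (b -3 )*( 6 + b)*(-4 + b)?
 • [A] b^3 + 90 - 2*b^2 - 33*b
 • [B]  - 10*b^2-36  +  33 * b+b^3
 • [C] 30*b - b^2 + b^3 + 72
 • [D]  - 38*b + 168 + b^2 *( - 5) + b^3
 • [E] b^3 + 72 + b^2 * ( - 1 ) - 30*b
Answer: E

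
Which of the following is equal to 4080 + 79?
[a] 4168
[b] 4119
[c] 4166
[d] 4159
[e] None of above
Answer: d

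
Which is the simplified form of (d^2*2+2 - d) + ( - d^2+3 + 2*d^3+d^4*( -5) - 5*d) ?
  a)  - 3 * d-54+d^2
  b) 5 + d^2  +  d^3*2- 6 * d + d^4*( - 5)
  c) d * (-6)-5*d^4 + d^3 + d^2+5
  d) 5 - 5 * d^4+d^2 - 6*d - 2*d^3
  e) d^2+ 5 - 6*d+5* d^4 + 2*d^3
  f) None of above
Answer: b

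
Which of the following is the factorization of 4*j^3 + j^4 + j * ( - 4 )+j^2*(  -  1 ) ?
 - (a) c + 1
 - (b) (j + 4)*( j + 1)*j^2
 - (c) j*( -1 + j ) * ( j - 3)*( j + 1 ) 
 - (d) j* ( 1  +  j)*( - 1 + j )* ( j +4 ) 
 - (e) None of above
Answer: d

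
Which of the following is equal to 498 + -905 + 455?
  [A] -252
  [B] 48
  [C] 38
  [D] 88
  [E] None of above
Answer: B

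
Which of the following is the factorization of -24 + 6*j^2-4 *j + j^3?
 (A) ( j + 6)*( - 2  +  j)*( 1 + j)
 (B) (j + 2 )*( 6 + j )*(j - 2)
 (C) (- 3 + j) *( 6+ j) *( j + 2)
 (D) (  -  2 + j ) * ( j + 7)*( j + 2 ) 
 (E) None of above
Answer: B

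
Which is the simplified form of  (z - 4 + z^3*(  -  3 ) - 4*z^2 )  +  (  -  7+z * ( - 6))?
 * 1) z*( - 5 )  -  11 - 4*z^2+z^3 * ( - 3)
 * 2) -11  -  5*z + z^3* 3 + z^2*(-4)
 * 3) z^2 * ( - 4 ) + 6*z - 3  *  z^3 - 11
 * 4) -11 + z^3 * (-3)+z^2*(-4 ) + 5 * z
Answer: 1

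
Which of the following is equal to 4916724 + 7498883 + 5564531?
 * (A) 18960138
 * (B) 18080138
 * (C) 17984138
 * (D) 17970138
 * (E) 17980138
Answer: E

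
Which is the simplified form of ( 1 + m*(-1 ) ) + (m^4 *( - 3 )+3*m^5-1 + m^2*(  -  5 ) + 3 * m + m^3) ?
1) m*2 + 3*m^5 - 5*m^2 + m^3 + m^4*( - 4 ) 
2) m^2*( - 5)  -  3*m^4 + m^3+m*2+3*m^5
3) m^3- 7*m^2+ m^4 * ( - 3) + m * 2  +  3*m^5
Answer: 2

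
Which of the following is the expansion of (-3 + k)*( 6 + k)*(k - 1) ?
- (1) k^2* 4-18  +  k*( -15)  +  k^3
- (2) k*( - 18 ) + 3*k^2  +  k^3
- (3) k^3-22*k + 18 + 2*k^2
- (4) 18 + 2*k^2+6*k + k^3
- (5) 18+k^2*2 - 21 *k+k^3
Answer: 5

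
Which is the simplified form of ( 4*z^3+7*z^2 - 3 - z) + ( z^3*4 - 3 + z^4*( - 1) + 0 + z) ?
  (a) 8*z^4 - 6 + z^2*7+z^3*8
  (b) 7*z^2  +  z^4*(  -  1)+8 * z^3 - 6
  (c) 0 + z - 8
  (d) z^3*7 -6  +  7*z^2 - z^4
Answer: b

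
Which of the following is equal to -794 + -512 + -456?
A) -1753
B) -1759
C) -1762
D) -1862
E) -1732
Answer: C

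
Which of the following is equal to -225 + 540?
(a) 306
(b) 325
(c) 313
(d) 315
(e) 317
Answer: d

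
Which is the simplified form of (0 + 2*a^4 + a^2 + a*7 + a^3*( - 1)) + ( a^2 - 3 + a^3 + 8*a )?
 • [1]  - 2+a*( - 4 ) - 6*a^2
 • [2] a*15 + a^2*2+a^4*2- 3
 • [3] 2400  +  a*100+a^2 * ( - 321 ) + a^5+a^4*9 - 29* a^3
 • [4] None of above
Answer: 2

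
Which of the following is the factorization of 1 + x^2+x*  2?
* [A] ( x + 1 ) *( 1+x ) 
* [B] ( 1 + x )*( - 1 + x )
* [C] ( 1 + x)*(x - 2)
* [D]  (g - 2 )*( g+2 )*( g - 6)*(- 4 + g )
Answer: A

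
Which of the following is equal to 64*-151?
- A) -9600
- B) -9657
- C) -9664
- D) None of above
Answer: C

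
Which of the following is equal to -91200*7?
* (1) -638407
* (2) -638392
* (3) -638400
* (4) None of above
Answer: 3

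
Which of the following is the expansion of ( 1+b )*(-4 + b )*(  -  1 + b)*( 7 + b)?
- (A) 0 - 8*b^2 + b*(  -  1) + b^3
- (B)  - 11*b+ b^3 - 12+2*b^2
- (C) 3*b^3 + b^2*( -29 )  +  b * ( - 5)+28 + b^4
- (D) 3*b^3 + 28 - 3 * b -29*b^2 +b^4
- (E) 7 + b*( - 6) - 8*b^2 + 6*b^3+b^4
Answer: D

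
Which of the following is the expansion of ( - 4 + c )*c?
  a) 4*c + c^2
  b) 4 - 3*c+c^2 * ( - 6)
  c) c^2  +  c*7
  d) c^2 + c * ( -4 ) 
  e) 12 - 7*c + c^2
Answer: d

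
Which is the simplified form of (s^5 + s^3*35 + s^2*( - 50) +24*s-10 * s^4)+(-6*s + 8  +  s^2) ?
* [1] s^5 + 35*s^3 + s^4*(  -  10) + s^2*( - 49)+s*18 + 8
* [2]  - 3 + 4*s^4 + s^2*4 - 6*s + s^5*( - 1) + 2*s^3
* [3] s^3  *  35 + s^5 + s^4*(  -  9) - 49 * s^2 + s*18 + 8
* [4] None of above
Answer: 1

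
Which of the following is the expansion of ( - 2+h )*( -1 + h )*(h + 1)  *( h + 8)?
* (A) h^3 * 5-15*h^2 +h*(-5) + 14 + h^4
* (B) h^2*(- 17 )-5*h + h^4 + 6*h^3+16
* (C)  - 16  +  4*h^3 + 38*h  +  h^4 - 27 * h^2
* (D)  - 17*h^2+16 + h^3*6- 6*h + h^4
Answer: D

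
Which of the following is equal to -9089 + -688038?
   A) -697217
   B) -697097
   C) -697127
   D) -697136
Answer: C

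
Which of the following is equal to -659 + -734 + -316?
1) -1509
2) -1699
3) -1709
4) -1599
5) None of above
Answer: 3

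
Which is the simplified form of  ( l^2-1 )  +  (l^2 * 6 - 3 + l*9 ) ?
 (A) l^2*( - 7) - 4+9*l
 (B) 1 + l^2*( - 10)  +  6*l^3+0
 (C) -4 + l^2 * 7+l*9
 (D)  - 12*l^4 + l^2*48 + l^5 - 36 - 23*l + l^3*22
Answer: C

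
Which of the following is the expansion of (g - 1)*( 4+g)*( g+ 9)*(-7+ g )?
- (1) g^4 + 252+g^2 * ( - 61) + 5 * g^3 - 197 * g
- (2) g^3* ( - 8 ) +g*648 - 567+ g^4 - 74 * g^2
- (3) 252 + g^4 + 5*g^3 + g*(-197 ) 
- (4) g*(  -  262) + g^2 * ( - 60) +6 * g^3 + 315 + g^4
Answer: 1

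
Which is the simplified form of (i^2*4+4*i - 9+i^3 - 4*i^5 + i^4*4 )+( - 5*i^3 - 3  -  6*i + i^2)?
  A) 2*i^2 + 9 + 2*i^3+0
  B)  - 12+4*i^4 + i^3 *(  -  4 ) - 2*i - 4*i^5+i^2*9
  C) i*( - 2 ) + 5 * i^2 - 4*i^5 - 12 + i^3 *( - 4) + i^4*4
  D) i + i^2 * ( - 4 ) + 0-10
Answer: C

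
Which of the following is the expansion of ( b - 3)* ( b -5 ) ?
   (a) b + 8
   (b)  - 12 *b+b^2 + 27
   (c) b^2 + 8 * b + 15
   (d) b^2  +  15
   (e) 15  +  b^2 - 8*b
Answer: e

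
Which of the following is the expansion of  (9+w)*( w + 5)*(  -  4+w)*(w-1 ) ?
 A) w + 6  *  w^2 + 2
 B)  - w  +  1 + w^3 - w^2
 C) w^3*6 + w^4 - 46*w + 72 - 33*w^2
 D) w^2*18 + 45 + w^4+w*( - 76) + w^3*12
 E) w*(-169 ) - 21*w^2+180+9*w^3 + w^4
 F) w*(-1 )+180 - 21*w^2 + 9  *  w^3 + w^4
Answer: E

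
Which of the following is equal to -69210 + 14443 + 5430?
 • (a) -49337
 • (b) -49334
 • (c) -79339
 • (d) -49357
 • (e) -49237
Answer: a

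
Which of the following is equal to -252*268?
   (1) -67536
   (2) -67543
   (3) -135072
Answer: 1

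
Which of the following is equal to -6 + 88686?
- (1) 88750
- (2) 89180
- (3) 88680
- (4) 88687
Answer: 3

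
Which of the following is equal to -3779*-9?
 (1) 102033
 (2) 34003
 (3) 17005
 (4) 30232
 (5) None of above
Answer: 5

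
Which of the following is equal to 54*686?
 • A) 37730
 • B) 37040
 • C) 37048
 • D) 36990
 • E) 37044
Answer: E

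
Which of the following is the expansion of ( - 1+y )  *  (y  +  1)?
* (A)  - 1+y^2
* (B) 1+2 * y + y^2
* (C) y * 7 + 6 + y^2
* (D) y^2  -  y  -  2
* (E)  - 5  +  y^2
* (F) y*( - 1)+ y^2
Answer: A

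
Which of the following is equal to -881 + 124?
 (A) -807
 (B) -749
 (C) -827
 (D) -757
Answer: D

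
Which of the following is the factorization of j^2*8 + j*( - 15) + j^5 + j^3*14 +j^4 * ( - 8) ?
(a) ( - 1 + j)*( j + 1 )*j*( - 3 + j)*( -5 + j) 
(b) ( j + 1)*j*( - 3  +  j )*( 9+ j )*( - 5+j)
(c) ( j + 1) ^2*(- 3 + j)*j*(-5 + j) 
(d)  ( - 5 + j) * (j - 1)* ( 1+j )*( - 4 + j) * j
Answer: a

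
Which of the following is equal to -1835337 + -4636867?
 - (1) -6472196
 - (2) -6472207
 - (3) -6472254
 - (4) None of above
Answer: 4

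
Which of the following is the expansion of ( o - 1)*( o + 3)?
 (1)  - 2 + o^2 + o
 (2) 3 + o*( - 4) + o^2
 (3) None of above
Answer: 3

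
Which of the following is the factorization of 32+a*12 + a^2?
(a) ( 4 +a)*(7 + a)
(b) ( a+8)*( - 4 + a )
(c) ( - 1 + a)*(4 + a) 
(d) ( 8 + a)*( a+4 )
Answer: d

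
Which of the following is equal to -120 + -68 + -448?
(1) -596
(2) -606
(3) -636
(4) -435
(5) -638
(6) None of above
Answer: 3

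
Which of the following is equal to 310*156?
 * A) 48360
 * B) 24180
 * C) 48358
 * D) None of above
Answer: A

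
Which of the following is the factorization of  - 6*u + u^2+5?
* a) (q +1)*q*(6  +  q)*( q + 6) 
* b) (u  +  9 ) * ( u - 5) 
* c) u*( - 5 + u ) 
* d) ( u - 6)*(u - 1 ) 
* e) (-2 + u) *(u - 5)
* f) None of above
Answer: f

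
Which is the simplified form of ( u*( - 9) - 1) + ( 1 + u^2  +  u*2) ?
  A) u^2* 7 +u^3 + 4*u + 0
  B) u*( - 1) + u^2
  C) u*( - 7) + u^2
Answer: C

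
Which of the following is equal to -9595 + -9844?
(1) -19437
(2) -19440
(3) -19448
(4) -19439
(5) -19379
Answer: 4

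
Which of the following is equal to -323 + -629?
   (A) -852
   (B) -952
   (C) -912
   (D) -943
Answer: B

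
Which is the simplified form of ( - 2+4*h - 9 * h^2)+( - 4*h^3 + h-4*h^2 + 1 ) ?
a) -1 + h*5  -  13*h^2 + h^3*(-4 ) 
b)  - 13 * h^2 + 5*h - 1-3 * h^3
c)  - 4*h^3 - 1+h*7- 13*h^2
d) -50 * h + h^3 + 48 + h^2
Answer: a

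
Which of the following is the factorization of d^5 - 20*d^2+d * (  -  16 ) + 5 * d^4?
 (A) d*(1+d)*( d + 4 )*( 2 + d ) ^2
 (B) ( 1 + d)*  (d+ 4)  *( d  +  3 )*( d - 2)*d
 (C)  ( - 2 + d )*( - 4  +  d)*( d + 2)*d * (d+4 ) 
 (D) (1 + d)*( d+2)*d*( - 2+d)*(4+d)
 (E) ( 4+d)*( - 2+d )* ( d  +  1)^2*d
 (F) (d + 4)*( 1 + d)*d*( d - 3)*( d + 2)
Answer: D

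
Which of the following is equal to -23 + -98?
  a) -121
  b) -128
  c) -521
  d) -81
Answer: a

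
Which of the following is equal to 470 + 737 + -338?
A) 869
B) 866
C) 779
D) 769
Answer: A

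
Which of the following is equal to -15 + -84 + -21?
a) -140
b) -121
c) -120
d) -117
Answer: c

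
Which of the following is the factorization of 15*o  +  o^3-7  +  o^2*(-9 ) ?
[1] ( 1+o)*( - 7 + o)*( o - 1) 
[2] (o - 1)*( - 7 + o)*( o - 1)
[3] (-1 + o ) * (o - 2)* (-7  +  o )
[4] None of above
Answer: 2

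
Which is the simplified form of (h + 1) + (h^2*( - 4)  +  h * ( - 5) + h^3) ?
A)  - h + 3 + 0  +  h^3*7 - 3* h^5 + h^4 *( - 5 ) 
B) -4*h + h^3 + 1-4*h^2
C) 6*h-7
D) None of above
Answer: B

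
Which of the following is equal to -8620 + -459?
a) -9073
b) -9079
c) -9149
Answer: b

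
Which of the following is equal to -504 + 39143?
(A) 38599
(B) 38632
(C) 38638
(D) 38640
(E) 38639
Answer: E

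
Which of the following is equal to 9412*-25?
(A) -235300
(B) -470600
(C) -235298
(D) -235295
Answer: A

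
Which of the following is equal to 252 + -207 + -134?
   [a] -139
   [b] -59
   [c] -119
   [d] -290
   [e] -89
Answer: e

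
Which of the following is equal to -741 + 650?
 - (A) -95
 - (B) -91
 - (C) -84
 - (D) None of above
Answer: B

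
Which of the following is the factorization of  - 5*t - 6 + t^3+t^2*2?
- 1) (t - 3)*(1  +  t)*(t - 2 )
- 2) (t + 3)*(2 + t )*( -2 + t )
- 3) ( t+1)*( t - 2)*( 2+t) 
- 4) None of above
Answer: 4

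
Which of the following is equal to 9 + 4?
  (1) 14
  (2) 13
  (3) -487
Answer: 2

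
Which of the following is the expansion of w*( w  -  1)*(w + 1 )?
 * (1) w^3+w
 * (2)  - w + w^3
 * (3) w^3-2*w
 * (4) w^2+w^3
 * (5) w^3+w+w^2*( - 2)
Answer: 2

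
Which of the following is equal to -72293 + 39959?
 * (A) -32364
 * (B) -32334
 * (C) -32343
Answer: B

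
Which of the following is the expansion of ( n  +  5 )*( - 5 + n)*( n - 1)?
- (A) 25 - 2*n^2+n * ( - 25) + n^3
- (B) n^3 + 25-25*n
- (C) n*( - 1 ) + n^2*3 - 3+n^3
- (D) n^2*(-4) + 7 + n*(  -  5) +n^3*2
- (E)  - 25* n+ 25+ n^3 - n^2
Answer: E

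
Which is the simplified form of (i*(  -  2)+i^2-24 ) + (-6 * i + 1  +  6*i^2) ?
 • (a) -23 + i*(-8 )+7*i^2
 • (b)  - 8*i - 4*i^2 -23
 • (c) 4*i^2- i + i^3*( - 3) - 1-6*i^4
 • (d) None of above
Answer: a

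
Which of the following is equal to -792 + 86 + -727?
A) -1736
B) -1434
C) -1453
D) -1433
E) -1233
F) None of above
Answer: D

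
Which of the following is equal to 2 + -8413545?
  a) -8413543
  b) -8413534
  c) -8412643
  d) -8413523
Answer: a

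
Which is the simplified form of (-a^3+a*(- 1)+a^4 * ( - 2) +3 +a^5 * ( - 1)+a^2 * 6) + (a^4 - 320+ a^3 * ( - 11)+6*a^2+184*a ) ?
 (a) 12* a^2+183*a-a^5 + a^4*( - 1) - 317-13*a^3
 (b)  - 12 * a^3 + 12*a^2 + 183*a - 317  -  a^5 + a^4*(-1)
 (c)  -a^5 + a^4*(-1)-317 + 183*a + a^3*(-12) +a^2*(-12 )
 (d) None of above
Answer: b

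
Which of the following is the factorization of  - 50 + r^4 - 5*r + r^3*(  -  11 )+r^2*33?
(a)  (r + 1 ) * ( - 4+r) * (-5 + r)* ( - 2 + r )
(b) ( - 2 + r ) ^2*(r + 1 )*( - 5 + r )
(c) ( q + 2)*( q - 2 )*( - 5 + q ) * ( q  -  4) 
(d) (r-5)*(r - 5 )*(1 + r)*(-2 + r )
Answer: d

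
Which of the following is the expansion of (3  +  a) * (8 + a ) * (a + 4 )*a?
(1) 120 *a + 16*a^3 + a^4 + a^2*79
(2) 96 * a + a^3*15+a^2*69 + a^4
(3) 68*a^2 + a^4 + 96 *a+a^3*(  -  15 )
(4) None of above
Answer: 4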